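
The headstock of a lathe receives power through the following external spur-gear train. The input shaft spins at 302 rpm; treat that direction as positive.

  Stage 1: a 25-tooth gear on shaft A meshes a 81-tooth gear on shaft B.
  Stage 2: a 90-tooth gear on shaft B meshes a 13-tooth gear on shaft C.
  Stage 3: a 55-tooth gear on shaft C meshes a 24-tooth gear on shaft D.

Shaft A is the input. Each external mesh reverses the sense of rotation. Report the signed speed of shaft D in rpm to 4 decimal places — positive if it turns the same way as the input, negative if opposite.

Stage 1 [25T→81T]: ω = 302.0000×25/81 = 93.2099 rpm, dir flips to −; running = −93.2099
Stage 2 [90T→13T]: ω = 93.2099×90/13 = 645.2991 rpm, dir flips to +; running = +645.2991
Stage 3 [55T→24T]: ω = 645.2991×55/24 = 1478.8105 rpm, dir flips to −; running = −1478.8105

-1478.8105 rpm (opposite to input, |ω| = 1478.8105 rpm)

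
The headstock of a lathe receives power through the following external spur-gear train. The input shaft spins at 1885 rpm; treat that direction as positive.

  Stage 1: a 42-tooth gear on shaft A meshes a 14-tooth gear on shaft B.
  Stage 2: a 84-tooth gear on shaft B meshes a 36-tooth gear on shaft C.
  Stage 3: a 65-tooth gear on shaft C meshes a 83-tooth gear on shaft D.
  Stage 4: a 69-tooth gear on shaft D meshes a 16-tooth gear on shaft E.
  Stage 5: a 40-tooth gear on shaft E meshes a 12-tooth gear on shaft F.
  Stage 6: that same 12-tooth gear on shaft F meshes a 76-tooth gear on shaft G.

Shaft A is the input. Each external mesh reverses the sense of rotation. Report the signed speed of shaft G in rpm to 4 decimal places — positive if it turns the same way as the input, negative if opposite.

Stage 1 [42T→14T]: ω = 1885.0000×42/14 = 5655.0000 rpm, dir flips to −; running = −5655.0000
Stage 2 [84T→36T]: ω = 5655.0000×84/36 = 13195.0000 rpm, dir flips to +; running = +13195.0000
Stage 3 [65T→83T]: ω = 13195.0000×65/83 = 10333.4337 rpm, dir flips to −; running = −10333.4337
Stage 4 [69T→16T]: ω = 10333.4337×69/16 = 44562.9330 rpm, dir flips to +; running = +44562.9330
Stage 5 [40T→12T]: ω = 44562.9330×40/12 = 148543.1099 rpm, dir flips to −; running = −148543.1099
Stage 6 [12T→76T]: ω = 148543.1099×12/76 = 23454.1753 rpm, dir flips to +; running = +23454.1753

+23454.1753 rpm (same as input, |ω| = 23454.1753 rpm)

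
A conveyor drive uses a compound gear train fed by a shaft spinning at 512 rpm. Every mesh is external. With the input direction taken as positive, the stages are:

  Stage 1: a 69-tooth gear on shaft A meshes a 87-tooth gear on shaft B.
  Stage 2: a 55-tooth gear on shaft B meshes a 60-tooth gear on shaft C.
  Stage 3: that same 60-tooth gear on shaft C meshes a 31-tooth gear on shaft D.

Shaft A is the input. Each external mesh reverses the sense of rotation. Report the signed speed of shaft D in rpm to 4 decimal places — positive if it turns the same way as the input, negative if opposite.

-720.4449 rpm (opposite to input, |ω| = 720.4449 rpm)

Stage 1 [69T→87T]: ω = 512.0000×69/87 = 406.0690 rpm, dir flips to −; running = −406.0690
Stage 2 [55T→60T]: ω = 406.0690×55/60 = 372.2299 rpm, dir flips to +; running = +372.2299
Stage 3 [60T→31T]: ω = 372.2299×60/31 = 720.4449 rpm, dir flips to −; running = −720.4449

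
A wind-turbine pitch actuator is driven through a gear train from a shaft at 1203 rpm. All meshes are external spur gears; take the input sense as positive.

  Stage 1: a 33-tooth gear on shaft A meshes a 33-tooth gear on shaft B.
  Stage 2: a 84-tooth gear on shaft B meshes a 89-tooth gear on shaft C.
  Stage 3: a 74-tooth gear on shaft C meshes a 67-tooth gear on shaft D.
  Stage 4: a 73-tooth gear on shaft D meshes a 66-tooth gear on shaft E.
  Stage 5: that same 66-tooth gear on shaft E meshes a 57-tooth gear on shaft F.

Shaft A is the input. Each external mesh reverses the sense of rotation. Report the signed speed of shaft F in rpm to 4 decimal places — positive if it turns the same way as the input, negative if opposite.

-1606.0528 rpm (opposite to input, |ω| = 1606.0528 rpm)

Stage 1 [33T→33T]: ω = 1203.0000×33/33 = 1203.0000 rpm, dir flips to −; running = −1203.0000
Stage 2 [84T→89T]: ω = 1203.0000×84/89 = 1135.4157 rpm, dir flips to +; running = +1135.4157
Stage 3 [74T→67T]: ω = 1135.4157×74/67 = 1254.0413 rpm, dir flips to −; running = −1254.0413
Stage 4 [73T→66T]: ω = 1254.0413×73/66 = 1387.0456 rpm, dir flips to +; running = +1387.0456
Stage 5 [66T→57T]: ω = 1387.0456×66/57 = 1606.0528 rpm, dir flips to −; running = −1606.0528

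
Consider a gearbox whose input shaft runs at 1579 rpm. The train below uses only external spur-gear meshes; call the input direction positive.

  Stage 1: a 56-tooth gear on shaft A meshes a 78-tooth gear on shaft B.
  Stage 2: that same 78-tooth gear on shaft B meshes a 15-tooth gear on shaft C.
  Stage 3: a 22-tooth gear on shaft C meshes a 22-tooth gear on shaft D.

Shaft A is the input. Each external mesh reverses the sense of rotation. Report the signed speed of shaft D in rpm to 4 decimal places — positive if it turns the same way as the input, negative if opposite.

Stage 1 [56T→78T]: ω = 1579.0000×56/78 = 1133.6410 rpm, dir flips to −; running = −1133.6410
Stage 2 [78T→15T]: ω = 1133.6410×78/15 = 5894.9333 rpm, dir flips to +; running = +5894.9333
Stage 3 [22T→22T]: ω = 5894.9333×22/22 = 5894.9333 rpm, dir flips to −; running = −5894.9333

-5894.9333 rpm (opposite to input, |ω| = 5894.9333 rpm)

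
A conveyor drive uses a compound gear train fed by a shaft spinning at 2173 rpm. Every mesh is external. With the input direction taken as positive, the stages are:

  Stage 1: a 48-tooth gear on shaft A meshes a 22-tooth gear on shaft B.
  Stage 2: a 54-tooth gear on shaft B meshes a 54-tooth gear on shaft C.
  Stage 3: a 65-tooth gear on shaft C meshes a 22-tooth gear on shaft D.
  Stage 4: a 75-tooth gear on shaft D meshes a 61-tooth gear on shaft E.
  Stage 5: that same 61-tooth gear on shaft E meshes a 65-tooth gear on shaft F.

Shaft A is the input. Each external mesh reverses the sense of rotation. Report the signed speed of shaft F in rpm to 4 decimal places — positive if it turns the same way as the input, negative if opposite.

-16162.8099 rpm (opposite to input, |ω| = 16162.8099 rpm)

Stage 1 [48T→22T]: ω = 2173.0000×48/22 = 4741.0909 rpm, dir flips to −; running = −4741.0909
Stage 2 [54T→54T]: ω = 4741.0909×54/54 = 4741.0909 rpm, dir flips to +; running = +4741.0909
Stage 3 [65T→22T]: ω = 4741.0909×65/22 = 14007.7686 rpm, dir flips to −; running = −14007.7686
Stage 4 [75T→61T]: ω = 14007.7686×75/61 = 17222.6663 rpm, dir flips to +; running = +17222.6663
Stage 5 [61T→65T]: ω = 17222.6663×61/65 = 16162.8099 rpm, dir flips to −; running = −16162.8099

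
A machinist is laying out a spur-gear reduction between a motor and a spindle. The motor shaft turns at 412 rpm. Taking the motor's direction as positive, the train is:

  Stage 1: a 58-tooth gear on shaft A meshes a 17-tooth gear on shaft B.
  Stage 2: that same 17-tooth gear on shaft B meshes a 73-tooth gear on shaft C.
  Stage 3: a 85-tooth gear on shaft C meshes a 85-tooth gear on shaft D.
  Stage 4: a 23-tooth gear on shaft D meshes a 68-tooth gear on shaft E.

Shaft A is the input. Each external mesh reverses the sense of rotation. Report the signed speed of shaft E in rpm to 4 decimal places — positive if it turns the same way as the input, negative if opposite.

Stage 1 [58T→17T]: ω = 412.0000×58/17 = 1405.6471 rpm, dir flips to −; running = −1405.6471
Stage 2 [17T→73T]: ω = 1405.6471×17/73 = 327.3425 rpm, dir flips to +; running = +327.3425
Stage 3 [85T→85T]: ω = 327.3425×85/85 = 327.3425 rpm, dir flips to −; running = −327.3425
Stage 4 [23T→68T]: ω = 327.3425×23/68 = 110.7188 rpm, dir flips to +; running = +110.7188

+110.7188 rpm (same as input, |ω| = 110.7188 rpm)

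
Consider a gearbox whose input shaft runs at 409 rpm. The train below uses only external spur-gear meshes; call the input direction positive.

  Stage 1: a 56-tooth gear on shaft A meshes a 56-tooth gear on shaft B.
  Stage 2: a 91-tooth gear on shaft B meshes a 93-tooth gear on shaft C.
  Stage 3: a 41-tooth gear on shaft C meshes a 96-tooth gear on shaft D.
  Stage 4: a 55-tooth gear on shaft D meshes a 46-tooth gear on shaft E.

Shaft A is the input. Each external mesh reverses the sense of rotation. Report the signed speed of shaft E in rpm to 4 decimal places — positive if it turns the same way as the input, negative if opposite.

Stage 1 [56T→56T]: ω = 409.0000×56/56 = 409.0000 rpm, dir flips to −; running = −409.0000
Stage 2 [91T→93T]: ω = 409.0000×91/93 = 400.2043 rpm, dir flips to +; running = +400.2043
Stage 3 [41T→96T]: ω = 400.2043×41/96 = 170.9206 rpm, dir flips to −; running = −170.9206
Stage 4 [55T→46T]: ω = 170.9206×55/46 = 204.3616 rpm, dir flips to +; running = +204.3616

+204.3616 rpm (same as input, |ω| = 204.3616 rpm)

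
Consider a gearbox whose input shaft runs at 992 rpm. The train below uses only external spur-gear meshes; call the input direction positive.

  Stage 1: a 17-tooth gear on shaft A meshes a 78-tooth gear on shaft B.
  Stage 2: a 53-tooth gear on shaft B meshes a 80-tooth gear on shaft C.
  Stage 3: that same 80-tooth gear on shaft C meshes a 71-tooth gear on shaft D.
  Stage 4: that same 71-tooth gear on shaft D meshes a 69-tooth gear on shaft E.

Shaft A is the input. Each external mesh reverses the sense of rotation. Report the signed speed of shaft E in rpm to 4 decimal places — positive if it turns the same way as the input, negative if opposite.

Stage 1 [17T→78T]: ω = 992.0000×17/78 = 216.2051 rpm, dir flips to −; running = −216.2051
Stage 2 [53T→80T]: ω = 216.2051×53/80 = 143.2359 rpm, dir flips to +; running = +143.2359
Stage 3 [80T→71T]: ω = 143.2359×80/71 = 161.3926 rpm, dir flips to −; running = −161.3926
Stage 4 [71T→69T]: ω = 161.3926×71/69 = 166.0706 rpm, dir flips to +; running = +166.0706

+166.0706 rpm (same as input, |ω| = 166.0706 rpm)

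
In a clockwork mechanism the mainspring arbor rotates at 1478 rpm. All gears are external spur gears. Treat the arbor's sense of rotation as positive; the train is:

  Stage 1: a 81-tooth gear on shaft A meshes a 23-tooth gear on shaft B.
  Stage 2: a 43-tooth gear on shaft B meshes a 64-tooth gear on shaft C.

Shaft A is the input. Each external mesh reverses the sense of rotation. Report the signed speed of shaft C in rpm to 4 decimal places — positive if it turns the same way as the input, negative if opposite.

+3497.1970 rpm (same as input, |ω| = 3497.1970 rpm)

Stage 1 [81T→23T]: ω = 1478.0000×81/23 = 5205.1304 rpm, dir flips to −; running = −5205.1304
Stage 2 [43T→64T]: ω = 5205.1304×43/64 = 3497.1970 rpm, dir flips to +; running = +3497.1970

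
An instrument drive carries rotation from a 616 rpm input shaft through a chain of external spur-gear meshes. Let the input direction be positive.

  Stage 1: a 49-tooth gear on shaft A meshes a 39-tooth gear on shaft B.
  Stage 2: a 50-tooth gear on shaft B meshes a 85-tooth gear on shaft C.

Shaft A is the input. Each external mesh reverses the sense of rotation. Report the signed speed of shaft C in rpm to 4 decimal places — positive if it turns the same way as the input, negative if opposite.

Stage 1 [49T→39T]: ω = 616.0000×49/39 = 773.9487 rpm, dir flips to −; running = −773.9487
Stage 2 [50T→85T]: ω = 773.9487×50/85 = 455.2640 rpm, dir flips to +; running = +455.2640

+455.2640 rpm (same as input, |ω| = 455.2640 rpm)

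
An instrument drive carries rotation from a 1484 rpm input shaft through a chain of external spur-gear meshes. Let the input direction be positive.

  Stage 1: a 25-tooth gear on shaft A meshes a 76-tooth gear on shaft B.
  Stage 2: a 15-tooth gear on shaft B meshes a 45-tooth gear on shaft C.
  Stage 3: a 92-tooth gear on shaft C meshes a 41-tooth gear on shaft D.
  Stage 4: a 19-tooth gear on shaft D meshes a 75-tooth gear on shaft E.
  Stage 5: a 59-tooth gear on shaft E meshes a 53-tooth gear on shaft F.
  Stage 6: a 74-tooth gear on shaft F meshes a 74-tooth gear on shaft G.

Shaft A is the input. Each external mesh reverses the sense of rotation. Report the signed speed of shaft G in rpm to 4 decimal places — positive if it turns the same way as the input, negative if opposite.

Stage 1 [25T→76T]: ω = 1484.0000×25/76 = 488.1579 rpm, dir flips to −; running = −488.1579
Stage 2 [15T→45T]: ω = 488.1579×15/45 = 162.7193 rpm, dir flips to +; running = +162.7193
Stage 3 [92T→41T]: ω = 162.7193×92/41 = 365.1262 rpm, dir flips to −; running = −365.1262
Stage 4 [19T→75T]: ω = 365.1262×19/75 = 92.4986 rpm, dir flips to +; running = +92.4986
Stage 5 [59T→53T]: ω = 92.4986×59/53 = 102.9702 rpm, dir flips to −; running = −102.9702
Stage 6 [74T→74T]: ω = 102.9702×74/74 = 102.9702 rpm, dir flips to +; running = +102.9702

+102.9702 rpm (same as input, |ω| = 102.9702 rpm)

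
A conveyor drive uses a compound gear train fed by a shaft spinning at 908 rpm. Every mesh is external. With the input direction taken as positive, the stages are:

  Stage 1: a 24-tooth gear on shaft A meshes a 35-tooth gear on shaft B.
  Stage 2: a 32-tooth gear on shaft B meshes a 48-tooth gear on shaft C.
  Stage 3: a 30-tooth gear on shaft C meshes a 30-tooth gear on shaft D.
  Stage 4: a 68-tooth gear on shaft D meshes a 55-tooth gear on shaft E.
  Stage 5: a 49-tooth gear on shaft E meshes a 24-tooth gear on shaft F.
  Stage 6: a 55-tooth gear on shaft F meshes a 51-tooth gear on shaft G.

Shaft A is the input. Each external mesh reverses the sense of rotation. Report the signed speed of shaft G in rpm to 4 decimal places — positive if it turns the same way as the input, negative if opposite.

+1129.9556 rpm (same as input, |ω| = 1129.9556 rpm)

Stage 1 [24T→35T]: ω = 908.0000×24/35 = 622.6286 rpm, dir flips to −; running = −622.6286
Stage 2 [32T→48T]: ω = 622.6286×32/48 = 415.0857 rpm, dir flips to +; running = +415.0857
Stage 3 [30T→30T]: ω = 415.0857×30/30 = 415.0857 rpm, dir flips to −; running = −415.0857
Stage 4 [68T→55T]: ω = 415.0857×68/55 = 513.1969 rpm, dir flips to +; running = +513.1969
Stage 5 [49T→24T]: ω = 513.1969×49/24 = 1047.7770 rpm, dir flips to −; running = −1047.7770
Stage 6 [55T→51T]: ω = 1047.7770×55/51 = 1129.9556 rpm, dir flips to +; running = +1129.9556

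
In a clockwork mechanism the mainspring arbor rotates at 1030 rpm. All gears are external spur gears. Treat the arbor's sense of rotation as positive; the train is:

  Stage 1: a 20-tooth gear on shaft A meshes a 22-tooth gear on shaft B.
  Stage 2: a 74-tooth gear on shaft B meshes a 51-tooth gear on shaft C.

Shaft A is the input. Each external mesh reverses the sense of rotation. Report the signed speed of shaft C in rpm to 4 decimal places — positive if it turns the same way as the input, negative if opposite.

Stage 1 [20T→22T]: ω = 1030.0000×20/22 = 936.3636 rpm, dir flips to −; running = −936.3636
Stage 2 [74T→51T]: ω = 936.3636×74/51 = 1358.6453 rpm, dir flips to +; running = +1358.6453

+1358.6453 rpm (same as input, |ω| = 1358.6453 rpm)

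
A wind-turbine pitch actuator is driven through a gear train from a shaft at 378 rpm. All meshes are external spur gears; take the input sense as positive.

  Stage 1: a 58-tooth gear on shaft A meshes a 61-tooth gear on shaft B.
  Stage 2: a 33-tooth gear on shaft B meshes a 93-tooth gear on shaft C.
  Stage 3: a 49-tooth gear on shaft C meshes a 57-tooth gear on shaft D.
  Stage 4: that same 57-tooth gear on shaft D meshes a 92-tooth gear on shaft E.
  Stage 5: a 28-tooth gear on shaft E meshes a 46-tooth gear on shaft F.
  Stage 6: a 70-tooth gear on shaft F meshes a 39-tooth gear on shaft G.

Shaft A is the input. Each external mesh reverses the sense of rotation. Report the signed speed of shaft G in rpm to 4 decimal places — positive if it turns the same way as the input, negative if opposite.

+74.2101 rpm (same as input, |ω| = 74.2101 rpm)

Stage 1 [58T→61T]: ω = 378.0000×58/61 = 359.4098 rpm, dir flips to −; running = −359.4098
Stage 2 [33T→93T]: ω = 359.4098×33/93 = 127.5325 rpm, dir flips to +; running = +127.5325
Stage 3 [49T→57T]: ω = 127.5325×49/57 = 109.6332 rpm, dir flips to −; running = −109.6332
Stage 4 [57T→92T]: ω = 109.6332×57/92 = 67.9249 rpm, dir flips to +; running = +67.9249
Stage 5 [28T→46T]: ω = 67.9249×28/46 = 41.3456 rpm, dir flips to −; running = −41.3456
Stage 6 [70T→39T]: ω = 41.3456×70/39 = 74.2101 rpm, dir flips to +; running = +74.2101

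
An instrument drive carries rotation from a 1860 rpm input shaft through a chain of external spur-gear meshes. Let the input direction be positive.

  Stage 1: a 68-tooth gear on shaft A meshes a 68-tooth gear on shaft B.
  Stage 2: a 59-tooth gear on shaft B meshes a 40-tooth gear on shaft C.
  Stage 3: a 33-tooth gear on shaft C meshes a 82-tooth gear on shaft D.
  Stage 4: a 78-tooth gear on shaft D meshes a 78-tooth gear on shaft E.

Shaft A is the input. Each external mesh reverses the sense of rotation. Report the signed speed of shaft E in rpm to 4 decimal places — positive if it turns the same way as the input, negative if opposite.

+1104.0915 rpm (same as input, |ω| = 1104.0915 rpm)

Stage 1 [68T→68T]: ω = 1860.0000×68/68 = 1860.0000 rpm, dir flips to −; running = −1860.0000
Stage 2 [59T→40T]: ω = 1860.0000×59/40 = 2743.5000 rpm, dir flips to +; running = +2743.5000
Stage 3 [33T→82T]: ω = 2743.5000×33/82 = 1104.0915 rpm, dir flips to −; running = −1104.0915
Stage 4 [78T→78T]: ω = 1104.0915×78/78 = 1104.0915 rpm, dir flips to +; running = +1104.0915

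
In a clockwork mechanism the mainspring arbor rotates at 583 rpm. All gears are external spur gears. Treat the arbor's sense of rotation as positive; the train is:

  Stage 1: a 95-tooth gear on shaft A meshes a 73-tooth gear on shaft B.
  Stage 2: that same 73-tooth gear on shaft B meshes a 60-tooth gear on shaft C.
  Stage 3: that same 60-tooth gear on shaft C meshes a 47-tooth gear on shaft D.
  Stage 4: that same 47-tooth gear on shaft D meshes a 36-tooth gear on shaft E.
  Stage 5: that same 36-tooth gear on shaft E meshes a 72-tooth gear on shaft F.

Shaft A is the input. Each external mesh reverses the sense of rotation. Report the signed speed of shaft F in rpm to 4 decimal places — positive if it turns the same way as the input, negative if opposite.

Stage 1 [95T→73T]: ω = 583.0000×95/73 = 758.6986 rpm, dir flips to −; running = −758.6986
Stage 2 [73T→60T]: ω = 758.6986×73/60 = 923.0833 rpm, dir flips to +; running = +923.0833
Stage 3 [60T→47T]: ω = 923.0833×60/47 = 1178.4043 rpm, dir flips to −; running = −1178.4043
Stage 4 [47T→36T]: ω = 1178.4043×47/36 = 1538.4722 rpm, dir flips to +; running = +1538.4722
Stage 5 [36T→72T]: ω = 1538.4722×36/72 = 769.2361 rpm, dir flips to −; running = −769.2361

-769.2361 rpm (opposite to input, |ω| = 769.2361 rpm)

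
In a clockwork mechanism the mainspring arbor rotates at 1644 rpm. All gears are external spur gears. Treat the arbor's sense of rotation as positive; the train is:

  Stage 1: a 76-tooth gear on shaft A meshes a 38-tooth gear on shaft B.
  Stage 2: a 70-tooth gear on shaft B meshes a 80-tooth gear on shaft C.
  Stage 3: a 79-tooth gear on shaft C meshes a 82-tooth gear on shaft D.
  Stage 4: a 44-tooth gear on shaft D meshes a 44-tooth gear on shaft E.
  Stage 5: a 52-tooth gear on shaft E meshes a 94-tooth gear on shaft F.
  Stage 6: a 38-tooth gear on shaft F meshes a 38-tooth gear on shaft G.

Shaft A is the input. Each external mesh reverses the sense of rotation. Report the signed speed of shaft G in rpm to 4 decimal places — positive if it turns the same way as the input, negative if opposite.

+1533.3051 rpm (same as input, |ω| = 1533.3051 rpm)

Stage 1 [76T→38T]: ω = 1644.0000×76/38 = 3288.0000 rpm, dir flips to −; running = −3288.0000
Stage 2 [70T→80T]: ω = 3288.0000×70/80 = 2877.0000 rpm, dir flips to +; running = +2877.0000
Stage 3 [79T→82T]: ω = 2877.0000×79/82 = 2771.7439 rpm, dir flips to −; running = −2771.7439
Stage 4 [44T→44T]: ω = 2771.7439×44/44 = 2771.7439 rpm, dir flips to +; running = +2771.7439
Stage 5 [52T→94T]: ω = 2771.7439×52/94 = 1533.3051 rpm, dir flips to −; running = −1533.3051
Stage 6 [38T→38T]: ω = 1533.3051×38/38 = 1533.3051 rpm, dir flips to +; running = +1533.3051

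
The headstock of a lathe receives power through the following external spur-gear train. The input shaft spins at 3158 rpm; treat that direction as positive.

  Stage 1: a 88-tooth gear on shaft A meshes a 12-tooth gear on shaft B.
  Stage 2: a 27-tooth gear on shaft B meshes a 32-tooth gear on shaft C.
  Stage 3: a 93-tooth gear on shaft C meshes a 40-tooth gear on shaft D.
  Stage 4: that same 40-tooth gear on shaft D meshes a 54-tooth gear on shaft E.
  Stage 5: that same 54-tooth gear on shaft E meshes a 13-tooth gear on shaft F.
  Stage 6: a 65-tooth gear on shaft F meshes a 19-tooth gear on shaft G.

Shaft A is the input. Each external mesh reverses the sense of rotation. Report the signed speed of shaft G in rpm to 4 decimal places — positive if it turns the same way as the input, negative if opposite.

+478218.8487 rpm (same as input, |ω| = 478218.8487 rpm)

Stage 1 [88T→12T]: ω = 3158.0000×88/12 = 23158.6667 rpm, dir flips to −; running = −23158.6667
Stage 2 [27T→32T]: ω = 23158.6667×27/32 = 19540.1250 rpm, dir flips to +; running = +19540.1250
Stage 3 [93T→40T]: ω = 19540.1250×93/40 = 45430.7906 rpm, dir flips to −; running = −45430.7906
Stage 4 [40T→54T]: ω = 45430.7906×40/54 = 33652.4375 rpm, dir flips to +; running = +33652.4375
Stage 5 [54T→13T]: ω = 33652.4375×54/13 = 139787.0481 rpm, dir flips to −; running = −139787.0481
Stage 6 [65T→19T]: ω = 139787.0481×65/19 = 478218.8487 rpm, dir flips to +; running = +478218.8487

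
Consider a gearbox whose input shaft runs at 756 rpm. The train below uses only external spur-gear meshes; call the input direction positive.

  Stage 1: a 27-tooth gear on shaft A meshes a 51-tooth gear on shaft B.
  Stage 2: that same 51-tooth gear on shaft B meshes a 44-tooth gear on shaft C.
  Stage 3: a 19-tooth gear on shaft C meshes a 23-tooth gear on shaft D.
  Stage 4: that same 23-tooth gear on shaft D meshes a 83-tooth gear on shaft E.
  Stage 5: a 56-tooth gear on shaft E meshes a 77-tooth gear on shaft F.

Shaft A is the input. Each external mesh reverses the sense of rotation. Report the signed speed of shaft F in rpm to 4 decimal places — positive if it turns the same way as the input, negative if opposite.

Stage 1 [27T→51T]: ω = 756.0000×27/51 = 400.2353 rpm, dir flips to −; running = −400.2353
Stage 2 [51T→44T]: ω = 400.2353×51/44 = 463.9091 rpm, dir flips to +; running = +463.9091
Stage 3 [19T→23T]: ω = 463.9091×19/23 = 383.2292 rpm, dir flips to −; running = −383.2292
Stage 4 [23T→83T]: ω = 383.2292×23/83 = 106.1961 rpm, dir flips to +; running = +106.1961
Stage 5 [56T→77T]: ω = 106.1961×56/77 = 77.2335 rpm, dir flips to −; running = −77.2335

-77.2335 rpm (opposite to input, |ω| = 77.2335 rpm)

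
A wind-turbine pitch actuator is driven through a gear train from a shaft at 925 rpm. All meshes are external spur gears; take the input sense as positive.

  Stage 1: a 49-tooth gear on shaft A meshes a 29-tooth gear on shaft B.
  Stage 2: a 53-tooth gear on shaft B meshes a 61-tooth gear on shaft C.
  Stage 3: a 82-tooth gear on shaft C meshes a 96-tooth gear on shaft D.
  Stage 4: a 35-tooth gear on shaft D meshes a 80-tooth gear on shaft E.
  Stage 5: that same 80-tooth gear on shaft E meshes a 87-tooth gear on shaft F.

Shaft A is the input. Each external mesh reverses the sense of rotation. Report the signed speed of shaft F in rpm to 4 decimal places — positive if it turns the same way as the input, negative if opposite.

Stage 1 [49T→29T]: ω = 925.0000×49/29 = 1562.9310 rpm, dir flips to −; running = −1562.9310
Stage 2 [53T→61T]: ω = 1562.9310×53/61 = 1357.9565 rpm, dir flips to +; running = +1357.9565
Stage 3 [82T→96T]: ω = 1357.9565×82/96 = 1159.9212 rpm, dir flips to −; running = −1159.9212
Stage 4 [35T→80T]: ω = 1159.9212×35/80 = 507.4655 rpm, dir flips to +; running = +507.4655
Stage 5 [80T→87T]: ω = 507.4655×80/87 = 466.6349 rpm, dir flips to −; running = −466.6349

-466.6349 rpm (opposite to input, |ω| = 466.6349 rpm)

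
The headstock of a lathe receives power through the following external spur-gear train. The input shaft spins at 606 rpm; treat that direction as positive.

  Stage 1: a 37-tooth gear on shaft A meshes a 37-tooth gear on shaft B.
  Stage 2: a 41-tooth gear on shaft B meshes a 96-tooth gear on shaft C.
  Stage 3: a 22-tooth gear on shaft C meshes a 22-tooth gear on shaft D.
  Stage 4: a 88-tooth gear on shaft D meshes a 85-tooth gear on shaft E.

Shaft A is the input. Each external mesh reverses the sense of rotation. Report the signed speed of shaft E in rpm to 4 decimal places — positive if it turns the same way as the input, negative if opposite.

Stage 1 [37T→37T]: ω = 606.0000×37/37 = 606.0000 rpm, dir flips to −; running = −606.0000
Stage 2 [41T→96T]: ω = 606.0000×41/96 = 258.8125 rpm, dir flips to +; running = +258.8125
Stage 3 [22T→22T]: ω = 258.8125×22/22 = 258.8125 rpm, dir flips to −; running = −258.8125
Stage 4 [88T→85T]: ω = 258.8125×88/85 = 267.9471 rpm, dir flips to +; running = +267.9471

+267.9471 rpm (same as input, |ω| = 267.9471 rpm)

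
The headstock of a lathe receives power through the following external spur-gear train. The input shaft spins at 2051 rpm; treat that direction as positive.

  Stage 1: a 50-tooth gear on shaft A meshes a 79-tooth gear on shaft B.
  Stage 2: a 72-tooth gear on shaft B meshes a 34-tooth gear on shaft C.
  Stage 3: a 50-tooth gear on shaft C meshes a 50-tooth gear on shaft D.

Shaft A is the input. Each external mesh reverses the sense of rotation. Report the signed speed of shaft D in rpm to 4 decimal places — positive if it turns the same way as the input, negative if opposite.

Stage 1 [50T→79T]: ω = 2051.0000×50/79 = 1298.1013 rpm, dir flips to −; running = −1298.1013
Stage 2 [72T→34T]: ω = 1298.1013×72/34 = 2748.9203 rpm, dir flips to +; running = +2748.9203
Stage 3 [50T→50T]: ω = 2748.9203×50/50 = 2748.9203 rpm, dir flips to −; running = −2748.9203

-2748.9203 rpm (opposite to input, |ω| = 2748.9203 rpm)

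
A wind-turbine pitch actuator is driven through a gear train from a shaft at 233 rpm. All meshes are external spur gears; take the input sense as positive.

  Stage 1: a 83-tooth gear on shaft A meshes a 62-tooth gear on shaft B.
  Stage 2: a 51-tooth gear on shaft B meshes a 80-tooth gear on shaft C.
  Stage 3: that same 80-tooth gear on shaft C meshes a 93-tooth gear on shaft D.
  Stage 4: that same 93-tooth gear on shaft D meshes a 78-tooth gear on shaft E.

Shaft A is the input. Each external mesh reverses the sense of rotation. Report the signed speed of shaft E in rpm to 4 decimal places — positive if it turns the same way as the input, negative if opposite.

Stage 1 [83T→62T]: ω = 233.0000×83/62 = 311.9194 rpm, dir flips to −; running = −311.9194
Stage 2 [51T→80T]: ω = 311.9194×51/80 = 198.8486 rpm, dir flips to +; running = +198.8486
Stage 3 [80T→93T]: ω = 198.8486×80/93 = 171.0525 rpm, dir flips to −; running = −171.0525
Stage 4 [93T→78T]: ω = 171.0525×93/78 = 203.9473 rpm, dir flips to +; running = +203.9473

+203.9473 rpm (same as input, |ω| = 203.9473 rpm)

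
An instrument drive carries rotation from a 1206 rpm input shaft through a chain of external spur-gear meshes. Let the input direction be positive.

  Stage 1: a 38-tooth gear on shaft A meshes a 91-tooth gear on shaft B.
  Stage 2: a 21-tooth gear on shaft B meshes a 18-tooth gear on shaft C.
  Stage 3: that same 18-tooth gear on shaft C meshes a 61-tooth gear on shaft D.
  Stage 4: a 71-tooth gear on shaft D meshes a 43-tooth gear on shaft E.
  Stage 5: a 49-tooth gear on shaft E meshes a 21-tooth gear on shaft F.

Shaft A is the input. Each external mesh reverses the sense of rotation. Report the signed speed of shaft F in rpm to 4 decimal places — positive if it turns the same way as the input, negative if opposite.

Stage 1 [38T→91T]: ω = 1206.0000×38/91 = 503.6044 rpm, dir flips to −; running = −503.6044
Stage 2 [21T→18T]: ω = 503.6044×21/18 = 587.5385 rpm, dir flips to +; running = +587.5385
Stage 3 [18T→61T]: ω = 587.5385×18/61 = 173.3720 rpm, dir flips to −; running = −173.3720
Stage 4 [71T→43T]: ω = 173.3720×71/43 = 286.2654 rpm, dir flips to +; running = +286.2654
Stage 5 [49T→21T]: ω = 286.2654×49/21 = 667.9526 rpm, dir flips to −; running = −667.9526

-667.9526 rpm (opposite to input, |ω| = 667.9526 rpm)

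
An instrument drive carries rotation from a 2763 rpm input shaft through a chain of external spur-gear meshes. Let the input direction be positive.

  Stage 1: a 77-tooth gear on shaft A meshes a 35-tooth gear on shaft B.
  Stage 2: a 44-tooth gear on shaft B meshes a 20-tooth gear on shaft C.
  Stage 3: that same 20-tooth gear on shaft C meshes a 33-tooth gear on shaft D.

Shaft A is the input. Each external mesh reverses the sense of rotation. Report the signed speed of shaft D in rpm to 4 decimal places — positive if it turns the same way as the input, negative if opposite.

Stage 1 [77T→35T]: ω = 2763.0000×77/35 = 6078.6000 rpm, dir flips to −; running = −6078.6000
Stage 2 [44T→20T]: ω = 6078.6000×44/20 = 13372.9200 rpm, dir flips to +; running = +13372.9200
Stage 3 [20T→33T]: ω = 13372.9200×20/33 = 8104.8000 rpm, dir flips to −; running = −8104.8000

-8104.8000 rpm (opposite to input, |ω| = 8104.8000 rpm)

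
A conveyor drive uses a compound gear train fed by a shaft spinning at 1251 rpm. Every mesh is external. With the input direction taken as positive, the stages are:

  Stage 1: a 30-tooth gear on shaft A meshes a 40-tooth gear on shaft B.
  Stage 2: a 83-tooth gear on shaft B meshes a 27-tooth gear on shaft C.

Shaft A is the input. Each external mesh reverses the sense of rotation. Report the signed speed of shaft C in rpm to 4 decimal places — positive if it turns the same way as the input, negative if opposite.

+2884.2500 rpm (same as input, |ω| = 2884.2500 rpm)

Stage 1 [30T→40T]: ω = 1251.0000×30/40 = 938.2500 rpm, dir flips to −; running = −938.2500
Stage 2 [83T→27T]: ω = 938.2500×83/27 = 2884.2500 rpm, dir flips to +; running = +2884.2500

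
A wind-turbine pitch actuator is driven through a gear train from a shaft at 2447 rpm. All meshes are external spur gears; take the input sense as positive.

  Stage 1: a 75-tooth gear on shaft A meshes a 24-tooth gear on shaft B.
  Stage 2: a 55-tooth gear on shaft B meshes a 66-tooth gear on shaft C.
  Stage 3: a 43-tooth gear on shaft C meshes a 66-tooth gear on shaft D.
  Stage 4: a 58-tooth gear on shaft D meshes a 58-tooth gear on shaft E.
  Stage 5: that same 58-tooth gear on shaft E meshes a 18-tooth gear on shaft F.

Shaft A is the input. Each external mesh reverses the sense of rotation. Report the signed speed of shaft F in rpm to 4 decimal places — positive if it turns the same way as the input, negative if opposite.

Stage 1 [75T→24T]: ω = 2447.0000×75/24 = 7646.8750 rpm, dir flips to −; running = −7646.8750
Stage 2 [55T→66T]: ω = 7646.8750×55/66 = 6372.3958 rpm, dir flips to +; running = +6372.3958
Stage 3 [43T→66T]: ω = 6372.3958×43/66 = 4151.7124 rpm, dir flips to −; running = −4151.7124
Stage 4 [58T→58T]: ω = 4151.7124×58/58 = 4151.7124 rpm, dir flips to +; running = +4151.7124
Stage 5 [58T→18T]: ω = 4151.7124×58/18 = 13377.7401 rpm, dir flips to −; running = −13377.7401

-13377.7401 rpm (opposite to input, |ω| = 13377.7401 rpm)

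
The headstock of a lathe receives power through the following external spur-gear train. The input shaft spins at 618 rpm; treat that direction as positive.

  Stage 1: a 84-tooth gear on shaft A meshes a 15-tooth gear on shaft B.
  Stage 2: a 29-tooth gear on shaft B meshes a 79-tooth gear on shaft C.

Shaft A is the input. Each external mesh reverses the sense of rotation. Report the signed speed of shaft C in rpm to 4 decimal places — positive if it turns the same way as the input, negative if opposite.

+1270.4203 rpm (same as input, |ω| = 1270.4203 rpm)

Stage 1 [84T→15T]: ω = 618.0000×84/15 = 3460.8000 rpm, dir flips to −; running = −3460.8000
Stage 2 [29T→79T]: ω = 3460.8000×29/79 = 1270.4203 rpm, dir flips to +; running = +1270.4203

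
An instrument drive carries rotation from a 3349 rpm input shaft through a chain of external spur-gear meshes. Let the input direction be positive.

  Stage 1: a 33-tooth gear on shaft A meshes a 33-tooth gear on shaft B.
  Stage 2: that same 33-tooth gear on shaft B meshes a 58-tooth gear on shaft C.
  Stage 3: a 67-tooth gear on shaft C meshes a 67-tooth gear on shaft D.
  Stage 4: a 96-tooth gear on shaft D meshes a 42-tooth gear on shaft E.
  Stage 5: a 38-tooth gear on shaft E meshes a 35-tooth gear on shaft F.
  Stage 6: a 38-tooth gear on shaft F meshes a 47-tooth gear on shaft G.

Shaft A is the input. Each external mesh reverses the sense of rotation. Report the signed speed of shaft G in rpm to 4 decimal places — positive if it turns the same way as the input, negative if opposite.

+3823.1763 rpm (same as input, |ω| = 3823.1763 rpm)

Stage 1 [33T→33T]: ω = 3349.0000×33/33 = 3349.0000 rpm, dir flips to −; running = −3349.0000
Stage 2 [33T→58T]: ω = 3349.0000×33/58 = 1905.4655 rpm, dir flips to +; running = +1905.4655
Stage 3 [67T→67T]: ω = 1905.4655×67/67 = 1905.4655 rpm, dir flips to −; running = −1905.4655
Stage 4 [96T→42T]: ω = 1905.4655×96/42 = 4355.3498 rpm, dir flips to +; running = +4355.3498
Stage 5 [38T→35T]: ω = 4355.3498×38/35 = 4728.6654 rpm, dir flips to −; running = −4728.6654
Stage 6 [38T→47T]: ω = 4728.6654×38/47 = 3823.1763 rpm, dir flips to +; running = +3823.1763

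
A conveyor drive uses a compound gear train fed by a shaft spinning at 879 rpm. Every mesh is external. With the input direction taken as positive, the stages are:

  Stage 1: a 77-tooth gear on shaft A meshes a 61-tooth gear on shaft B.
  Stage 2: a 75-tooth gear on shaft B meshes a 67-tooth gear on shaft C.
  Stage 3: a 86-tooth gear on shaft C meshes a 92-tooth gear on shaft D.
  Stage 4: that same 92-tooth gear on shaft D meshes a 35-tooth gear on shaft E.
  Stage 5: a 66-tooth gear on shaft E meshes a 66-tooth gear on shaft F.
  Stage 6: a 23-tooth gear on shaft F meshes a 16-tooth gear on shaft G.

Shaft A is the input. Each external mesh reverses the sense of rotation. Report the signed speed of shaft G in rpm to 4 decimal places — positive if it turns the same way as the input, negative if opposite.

+4387.0692 rpm (same as input, |ω| = 4387.0692 rpm)

Stage 1 [77T→61T]: ω = 879.0000×77/61 = 1109.5574 rpm, dir flips to −; running = −1109.5574
Stage 2 [75T→67T]: ω = 1109.5574×75/67 = 1242.0418 rpm, dir flips to +; running = +1242.0418
Stage 3 [86T→92T]: ω = 1242.0418×86/92 = 1161.0391 rpm, dir flips to −; running = −1161.0391
Stage 4 [92T→35T]: ω = 1161.0391×92/35 = 3051.8742 rpm, dir flips to +; running = +3051.8742
Stage 5 [66T→66T]: ω = 3051.8742×66/66 = 3051.8742 rpm, dir flips to −; running = −3051.8742
Stage 6 [23T→16T]: ω = 3051.8742×23/16 = 4387.0692 rpm, dir flips to +; running = +4387.0692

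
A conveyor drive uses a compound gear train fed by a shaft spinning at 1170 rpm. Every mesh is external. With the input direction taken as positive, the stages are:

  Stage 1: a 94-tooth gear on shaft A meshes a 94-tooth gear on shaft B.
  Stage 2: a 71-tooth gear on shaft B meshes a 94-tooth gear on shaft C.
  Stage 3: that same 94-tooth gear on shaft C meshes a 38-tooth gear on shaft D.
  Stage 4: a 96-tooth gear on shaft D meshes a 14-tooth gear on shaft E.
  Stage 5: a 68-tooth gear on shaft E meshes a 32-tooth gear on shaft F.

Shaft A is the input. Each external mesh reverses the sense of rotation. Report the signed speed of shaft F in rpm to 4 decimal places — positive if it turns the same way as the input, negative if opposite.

Stage 1 [94T→94T]: ω = 1170.0000×94/94 = 1170.0000 rpm, dir flips to −; running = −1170.0000
Stage 2 [71T→94T]: ω = 1170.0000×71/94 = 883.7234 rpm, dir flips to +; running = +883.7234
Stage 3 [94T→38T]: ω = 883.7234×94/38 = 2186.0526 rpm, dir flips to −; running = −2186.0526
Stage 4 [96T→14T]: ω = 2186.0526×96/14 = 14990.0752 rpm, dir flips to +; running = +14990.0752
Stage 5 [68T→32T]: ω = 14990.0752×68/32 = 31853.9098 rpm, dir flips to −; running = −31853.9098

-31853.9098 rpm (opposite to input, |ω| = 31853.9098 rpm)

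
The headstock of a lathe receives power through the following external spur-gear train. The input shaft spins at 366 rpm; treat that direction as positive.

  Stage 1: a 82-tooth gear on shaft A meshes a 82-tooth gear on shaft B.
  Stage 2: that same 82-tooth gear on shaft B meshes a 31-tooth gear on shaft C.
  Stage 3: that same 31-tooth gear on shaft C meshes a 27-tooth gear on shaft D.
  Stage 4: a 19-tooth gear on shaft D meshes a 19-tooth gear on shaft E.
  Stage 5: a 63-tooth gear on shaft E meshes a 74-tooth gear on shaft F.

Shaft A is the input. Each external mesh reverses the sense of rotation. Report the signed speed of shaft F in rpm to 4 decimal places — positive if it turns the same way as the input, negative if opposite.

-946.3243 rpm (opposite to input, |ω| = 946.3243 rpm)

Stage 1 [82T→82T]: ω = 366.0000×82/82 = 366.0000 rpm, dir flips to −; running = −366.0000
Stage 2 [82T→31T]: ω = 366.0000×82/31 = 968.1290 rpm, dir flips to +; running = +968.1290
Stage 3 [31T→27T]: ω = 968.1290×31/27 = 1111.5556 rpm, dir flips to −; running = −1111.5556
Stage 4 [19T→19T]: ω = 1111.5556×19/19 = 1111.5556 rpm, dir flips to +; running = +1111.5556
Stage 5 [63T→74T]: ω = 1111.5556×63/74 = 946.3243 rpm, dir flips to −; running = −946.3243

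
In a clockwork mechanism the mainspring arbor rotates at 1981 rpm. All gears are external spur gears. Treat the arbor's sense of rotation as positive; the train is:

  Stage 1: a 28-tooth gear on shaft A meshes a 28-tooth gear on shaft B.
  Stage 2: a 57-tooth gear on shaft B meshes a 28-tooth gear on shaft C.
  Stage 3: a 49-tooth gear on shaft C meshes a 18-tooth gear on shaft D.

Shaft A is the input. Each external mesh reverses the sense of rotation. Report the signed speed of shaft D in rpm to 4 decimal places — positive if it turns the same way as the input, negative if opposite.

Stage 1 [28T→28T]: ω = 1981.0000×28/28 = 1981.0000 rpm, dir flips to −; running = −1981.0000
Stage 2 [57T→28T]: ω = 1981.0000×57/28 = 4032.7500 rpm, dir flips to +; running = +4032.7500
Stage 3 [49T→18T]: ω = 4032.7500×49/18 = 10978.0417 rpm, dir flips to −; running = −10978.0417

-10978.0417 rpm (opposite to input, |ω| = 10978.0417 rpm)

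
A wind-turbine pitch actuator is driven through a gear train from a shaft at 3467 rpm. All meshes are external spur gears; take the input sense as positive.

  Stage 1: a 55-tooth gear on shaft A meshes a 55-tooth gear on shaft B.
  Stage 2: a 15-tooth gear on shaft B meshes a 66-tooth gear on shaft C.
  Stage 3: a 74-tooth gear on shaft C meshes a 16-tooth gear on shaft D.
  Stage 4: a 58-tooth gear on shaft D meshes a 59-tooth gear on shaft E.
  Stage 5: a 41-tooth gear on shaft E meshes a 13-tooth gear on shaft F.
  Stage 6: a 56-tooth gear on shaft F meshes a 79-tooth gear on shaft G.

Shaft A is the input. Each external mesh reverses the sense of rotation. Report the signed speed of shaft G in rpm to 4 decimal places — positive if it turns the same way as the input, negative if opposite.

Stage 1 [55T→55T]: ω = 3467.0000×55/55 = 3467.0000 rpm, dir flips to −; running = −3467.0000
Stage 2 [15T→66T]: ω = 3467.0000×15/66 = 787.9545 rpm, dir flips to +; running = +787.9545
Stage 3 [74T→16T]: ω = 787.9545×74/16 = 3644.2898 rpm, dir flips to −; running = −3644.2898
Stage 4 [58T→59T]: ω = 3644.2898×58/59 = 3582.5221 rpm, dir flips to +; running = +3582.5221
Stage 5 [41T→13T]: ω = 3582.5221×41/13 = 11298.7237 rpm, dir flips to −; running = −11298.7237
Stage 6 [56T→79T]: ω = 11298.7237×56/79 = 8009.2219 rpm, dir flips to +; running = +8009.2219

+8009.2219 rpm (same as input, |ω| = 8009.2219 rpm)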